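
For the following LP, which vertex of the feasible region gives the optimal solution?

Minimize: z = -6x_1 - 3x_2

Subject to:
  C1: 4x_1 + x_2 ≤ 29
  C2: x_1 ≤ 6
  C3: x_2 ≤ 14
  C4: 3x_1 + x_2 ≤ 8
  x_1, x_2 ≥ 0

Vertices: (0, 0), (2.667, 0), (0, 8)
Evaluating z = -6x_1 - 3x_2 at each vertex:
  (0, 0): z = 0
  (2.667, 0): z = -16
  (0, 8): z = -24

The smallest value is z = -24, attained at (0, 8).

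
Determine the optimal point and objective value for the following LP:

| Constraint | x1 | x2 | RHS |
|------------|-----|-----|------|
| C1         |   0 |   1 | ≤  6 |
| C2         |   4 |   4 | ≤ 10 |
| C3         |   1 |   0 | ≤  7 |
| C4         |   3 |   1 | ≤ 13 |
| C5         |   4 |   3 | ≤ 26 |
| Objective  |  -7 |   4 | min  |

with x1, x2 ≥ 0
Each vertex is the intersection of two constraint boundaries that also satisfies all remaining constraints:
  x1 = 0 and x2 = 0 → (0, 0)
  4x1 + 4x2 = 10 and x2 = 0 → (2.5, 0)
  4x1 + 4x2 = 10 and x1 = 0 → (0, 2.5)

Evaluating z = -7x1 + 4x2 at each vertex:
  (0, 0): z = 0
  (2.5, 0): z = -17.5
  (0, 2.5): z = 10

The minimum is at (2.5, 0) with z = -17.5.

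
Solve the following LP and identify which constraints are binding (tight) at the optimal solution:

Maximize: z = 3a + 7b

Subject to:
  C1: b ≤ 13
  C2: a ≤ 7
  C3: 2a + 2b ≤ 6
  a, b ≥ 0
Optimal: a = 0, b = 3
Slack at optimum:
  C1: slack = 10
  C2: slack = 7
  C3: slack = 0 (binding)
  a ≥ 0: a = 0 (binding)
  b ≥ 0: b = 3
Binding constraints: C3, a ≥ 0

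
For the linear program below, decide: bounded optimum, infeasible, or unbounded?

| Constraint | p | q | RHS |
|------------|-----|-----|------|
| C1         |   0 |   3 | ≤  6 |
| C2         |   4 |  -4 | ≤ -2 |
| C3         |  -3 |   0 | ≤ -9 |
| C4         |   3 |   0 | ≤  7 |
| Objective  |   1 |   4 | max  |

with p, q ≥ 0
C4 requires 3p ≤ 7, while C3 (-3p ≤ -9) is equivalent to 3p ≥ 9. Together they would need 9 ≤ 3p ≤ 7, which is impossible since 9 > 7. No point satisfies all constraints.

Infeasible — the constraint set is empty.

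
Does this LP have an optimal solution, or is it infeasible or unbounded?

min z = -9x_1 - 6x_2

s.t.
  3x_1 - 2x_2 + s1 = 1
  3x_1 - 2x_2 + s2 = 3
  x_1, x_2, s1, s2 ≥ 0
Feasible point: (0, 0) satisfies every constraint, so the LP is feasible.
Direction d = (0, 1): for each constraint row a, a·d ≤ 0 —
  (3)(0) + (-2)(1) = -2 ≤ 0
  (3)(0) + (-2)(1) = -2 ≤ 0
and d ≥ 0, so (0, 0) + t·d stays feasible for every t ≥ 0. Along this ray z = -9x_1 - 6x_2 changes by -6 per unit t, so z → −∞.

Unbounded — the objective can decrease without bound over the feasible region.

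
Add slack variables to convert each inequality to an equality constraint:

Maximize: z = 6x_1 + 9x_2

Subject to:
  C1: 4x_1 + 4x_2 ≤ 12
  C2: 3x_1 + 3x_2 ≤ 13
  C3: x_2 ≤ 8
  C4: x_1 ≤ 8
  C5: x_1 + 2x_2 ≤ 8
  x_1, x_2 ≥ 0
max z = 6x_1 + 9x_2

s.t.
  4x_1 + 4x_2 + s1 = 12
  3x_1 + 3x_2 + s2 = 13
  x_2 + s3 = 8
  x_1 + s4 = 8
  x_1 + 2x_2 + s5 = 8
  x_1, x_2, s1, s2, s3, s4, s5 ≥ 0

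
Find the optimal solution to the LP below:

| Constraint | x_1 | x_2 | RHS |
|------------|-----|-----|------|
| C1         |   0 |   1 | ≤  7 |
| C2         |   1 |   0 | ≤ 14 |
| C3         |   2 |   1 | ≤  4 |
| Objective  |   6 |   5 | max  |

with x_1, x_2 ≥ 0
Each vertex is the intersection of two constraint boundaries that also satisfies all remaining constraints:
  x_1 = 0 and x_2 = 0 → (0, 0)
  2x_1 + x_2 = 4 and x_2 = 0 → (2, 0)
  2x_1 + x_2 = 4 and x_1 = 0 → (0, 4)

Evaluating z = 6x_1 + 5x_2 at each vertex:
  (0, 0): z = 0
  (2, 0): z = 12
  (0, 4): z = 20

The maximum is at (0, 4) with z = 20.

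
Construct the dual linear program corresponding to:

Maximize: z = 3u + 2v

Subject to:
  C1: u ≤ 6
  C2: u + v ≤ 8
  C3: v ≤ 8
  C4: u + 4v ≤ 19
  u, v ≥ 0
Minimize: z = 6y1 + 8y2 + 8y3 + 19y4

Subject to:
  C1: -y1 - y2 - y4 ≤ -3
  C2: -y2 - y3 - 4y4 ≤ -2
  y1, y2, y3, y4 ≥ 0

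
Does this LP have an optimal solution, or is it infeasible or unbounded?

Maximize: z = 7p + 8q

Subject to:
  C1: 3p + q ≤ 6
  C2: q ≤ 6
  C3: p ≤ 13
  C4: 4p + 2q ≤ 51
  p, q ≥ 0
The point (0, 6) satisfies every constraint, so the LP is feasible; the constraints give p ≤ 13 and q ≤ 6, which with p, q ≥ 0 keep the feasible region inside a bounded box. A feasible, bounded LP attains a finite optimum at a vertex.

Evaluating z = 7p + 8q at each vertex:
  (0, 0): z = 0
  (2, 0): z = 14
  (0, 6): z = 48

Feasible with finite optimum z* = 48 at (0, 6).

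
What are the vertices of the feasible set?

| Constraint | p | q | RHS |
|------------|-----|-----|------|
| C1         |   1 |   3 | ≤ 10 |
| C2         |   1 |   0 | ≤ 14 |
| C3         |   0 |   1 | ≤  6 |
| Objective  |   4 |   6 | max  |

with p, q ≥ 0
Each vertex is the intersection of two constraint boundaries that also satisfies all remaining constraints:
  p = 0 and q = 0 → (0, 0)
  p + 3q = 10 and q = 0 → (10, 0)
  p + 3q = 10 and p = 0 → (0, 3.333)

Vertices: (0, 0), (10, 0), (0, 3.333)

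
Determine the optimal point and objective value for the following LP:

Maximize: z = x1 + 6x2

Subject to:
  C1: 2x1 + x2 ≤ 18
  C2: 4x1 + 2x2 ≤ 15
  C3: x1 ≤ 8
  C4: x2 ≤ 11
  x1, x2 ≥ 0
Each vertex is the intersection of two constraint boundaries that also satisfies all remaining constraints:
  x1 = 0 and x2 = 0 → (0, 0)
  4x1 + 2x2 = 15 and x2 = 0 → (3.75, 0)
  4x1 + 2x2 = 15 and x1 = 0 → (0, 7.5)

Evaluating z = x1 + 6x2 at each vertex:
  (0, 0): z = 0
  (3.75, 0): z = 3.75
  (0, 7.5): z = 45

The maximum is at (0, 7.5) with z = 45.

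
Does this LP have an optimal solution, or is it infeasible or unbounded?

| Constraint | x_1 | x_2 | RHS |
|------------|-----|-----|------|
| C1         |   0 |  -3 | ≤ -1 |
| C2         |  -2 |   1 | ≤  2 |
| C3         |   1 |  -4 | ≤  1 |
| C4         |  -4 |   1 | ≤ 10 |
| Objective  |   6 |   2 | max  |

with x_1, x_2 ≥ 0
Feasible point: (0, 1) satisfies every constraint, so the LP is feasible.
Direction d = (1, 1): for each constraint row a, a·d ≤ 0 —
  (0)(1) + (-3)(1) = -3 ≤ 0
  (-2)(1) + (1)(1) = -1 ≤ 0
  (1)(1) + (-4)(1) = -3 ≤ 0
  (-4)(1) + (1)(1) = -3 ≤ 0
and d ≥ 0, so (0, 1) + t·d stays feasible for every t ≥ 0. Along this ray z = 6x_1 + 2x_2 changes by 8 per unit t, so z → +∞.

Unbounded: there is a feasible ray along which z → +∞.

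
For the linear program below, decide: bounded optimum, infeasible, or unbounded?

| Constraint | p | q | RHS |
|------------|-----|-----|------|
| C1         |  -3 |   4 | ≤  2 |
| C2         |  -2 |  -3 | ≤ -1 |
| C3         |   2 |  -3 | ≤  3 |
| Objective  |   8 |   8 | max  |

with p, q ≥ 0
Feasible point: (1, 0) satisfies every constraint, so the LP is feasible.
Direction d = (4, 3): for each constraint row a, a·d ≤ 0 —
  (-3)(4) + (4)(3) = 0 ≤ 0
  (-2)(4) + (-3)(3) = -17 ≤ 0
  (2)(4) + (-3)(3) = -1 ≤ 0
and d ≥ 0, so (1, 0) + t·d stays feasible for every t ≥ 0. Along this ray z = 8p + 8q changes by 56 per unit t, so z → +∞.

The LP is unbounded; z can be made arbitrarily large.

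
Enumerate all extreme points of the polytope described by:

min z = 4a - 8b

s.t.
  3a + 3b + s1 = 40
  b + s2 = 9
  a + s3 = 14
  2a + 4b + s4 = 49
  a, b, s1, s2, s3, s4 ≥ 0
Each vertex is the intersection of two constraint boundaries that also satisfies all remaining constraints:
  a = 0 and b = 0 → (0, 0)
  3a + 3b = 40 and b = 0 → (13.33, 0)
  3a + 3b = 40 and b = 9 → (4.333, 9)
  b = 9 and a = 0 → (0, 9)

Vertices: (0, 0), (13.33, 0), (4.333, 9), (0, 9)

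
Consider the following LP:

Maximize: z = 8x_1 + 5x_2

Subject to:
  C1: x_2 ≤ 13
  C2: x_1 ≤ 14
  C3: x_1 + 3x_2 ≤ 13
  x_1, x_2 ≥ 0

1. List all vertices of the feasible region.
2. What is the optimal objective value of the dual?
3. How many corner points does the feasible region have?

1. (0, 0), (13, 0), (0, 4.333)
2. 104 (by strong duality, equal to the primal optimum)
3. 3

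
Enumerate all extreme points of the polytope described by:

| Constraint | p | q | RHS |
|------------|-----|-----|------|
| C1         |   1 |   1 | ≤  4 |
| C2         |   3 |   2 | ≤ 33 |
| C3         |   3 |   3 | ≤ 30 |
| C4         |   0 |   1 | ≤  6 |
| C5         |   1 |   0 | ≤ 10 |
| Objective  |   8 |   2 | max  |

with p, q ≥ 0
Each vertex is the intersection of two constraint boundaries that also satisfies all remaining constraints:
  p = 0 and q = 0 → (0, 0)
  p + q = 4 and q = 0 → (4, 0)
  p + q = 4 and p = 0 → (0, 4)

Vertices: (0, 0), (4, 0), (0, 4)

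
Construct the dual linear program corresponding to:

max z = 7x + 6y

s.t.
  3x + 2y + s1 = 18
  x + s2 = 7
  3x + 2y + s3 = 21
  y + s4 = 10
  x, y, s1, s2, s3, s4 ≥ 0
Minimize: z = 18y1 + 7y2 + 21y3 + 10y4

Subject to:
  C1: -3y1 - y2 - 3y3 ≤ -7
  C2: -2y1 - 2y3 - y4 ≤ -6
  y1, y2, y3, y4 ≥ 0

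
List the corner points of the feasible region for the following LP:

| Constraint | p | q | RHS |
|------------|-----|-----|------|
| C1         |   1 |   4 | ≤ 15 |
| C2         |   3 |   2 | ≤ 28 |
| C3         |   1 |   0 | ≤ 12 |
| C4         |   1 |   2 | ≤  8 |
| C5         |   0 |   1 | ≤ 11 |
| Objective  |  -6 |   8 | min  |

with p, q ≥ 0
Each vertex is the intersection of two constraint boundaries that also satisfies all remaining constraints:
  p = 0 and q = 0 → (0, 0)
  p + 2q = 8 and q = 0 → (8, 0)
  p + 4q = 15 and p + 2q = 8 → (1, 3.5)
  p + 4q = 15 and p = 0 → (0, 3.75)

Vertices: (0, 0), (8, 0), (1, 3.5), (0, 3.75)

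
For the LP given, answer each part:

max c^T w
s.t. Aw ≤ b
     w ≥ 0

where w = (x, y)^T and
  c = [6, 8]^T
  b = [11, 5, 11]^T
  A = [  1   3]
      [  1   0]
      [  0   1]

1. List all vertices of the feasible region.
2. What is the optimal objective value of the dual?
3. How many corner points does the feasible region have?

1. (0, 0), (5, 0), (5, 2), (0, 3.667)
2. 46 (by strong duality, equal to the primal optimum)
3. 4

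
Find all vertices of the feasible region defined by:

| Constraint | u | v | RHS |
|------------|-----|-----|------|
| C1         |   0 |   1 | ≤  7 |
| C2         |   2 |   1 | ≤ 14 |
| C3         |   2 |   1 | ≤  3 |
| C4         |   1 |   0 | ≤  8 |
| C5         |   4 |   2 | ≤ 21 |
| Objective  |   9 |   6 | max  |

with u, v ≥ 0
Each vertex is the intersection of two constraint boundaries that also satisfies all remaining constraints:
  u = 0 and v = 0 → (0, 0)
  2u + v = 3 and v = 0 → (1.5, 0)
  2u + v = 3 and u = 0 → (0, 3)

Vertices: (0, 0), (1.5, 0), (0, 3)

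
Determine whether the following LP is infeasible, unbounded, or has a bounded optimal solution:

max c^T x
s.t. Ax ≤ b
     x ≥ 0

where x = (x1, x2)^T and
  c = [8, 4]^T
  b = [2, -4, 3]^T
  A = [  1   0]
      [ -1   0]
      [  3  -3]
One constraint requires x1 ≤ 2, while the constraint -x1 ≤ -4 is equivalent to x1 ≥ 4. Together they would need 4 ≤ x1 ≤ 2, which is impossible since 4 > 2. No point satisfies all constraints.

The feasible region is empty; the LP is infeasible.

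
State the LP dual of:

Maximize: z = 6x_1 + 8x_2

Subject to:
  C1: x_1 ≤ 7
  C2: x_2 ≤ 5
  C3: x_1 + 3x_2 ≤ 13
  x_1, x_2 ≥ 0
Minimize: z = 7y1 + 5y2 + 13y3

Subject to:
  C1: -y1 - y3 ≤ -6
  C2: -y2 - 3y3 ≤ -8
  y1, y2, y3 ≥ 0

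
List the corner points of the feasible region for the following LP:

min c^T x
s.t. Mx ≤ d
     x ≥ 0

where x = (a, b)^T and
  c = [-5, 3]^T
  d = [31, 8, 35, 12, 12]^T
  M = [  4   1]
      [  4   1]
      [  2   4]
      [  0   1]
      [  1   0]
Each vertex is the intersection of two constraint boundaries that also satisfies all remaining constraints:
  a = 0 and b = 0 → (0, 0)
  4a + b = 8 and b = 0 → (2, 0)
  4a + b = 8 and a = 0 → (0, 8)

Vertices: (0, 0), (2, 0), (0, 8)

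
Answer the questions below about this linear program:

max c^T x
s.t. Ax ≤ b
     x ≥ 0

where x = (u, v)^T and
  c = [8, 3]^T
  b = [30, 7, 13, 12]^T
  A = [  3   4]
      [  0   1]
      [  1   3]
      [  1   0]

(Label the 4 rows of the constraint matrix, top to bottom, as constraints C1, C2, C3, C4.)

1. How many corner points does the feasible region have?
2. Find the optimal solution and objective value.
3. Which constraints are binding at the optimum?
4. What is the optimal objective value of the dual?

1. 4
2. u = 10, v = 0, z = 80
3. C1, v ≥ 0
4. 80 (by strong duality, equal to the primal optimum)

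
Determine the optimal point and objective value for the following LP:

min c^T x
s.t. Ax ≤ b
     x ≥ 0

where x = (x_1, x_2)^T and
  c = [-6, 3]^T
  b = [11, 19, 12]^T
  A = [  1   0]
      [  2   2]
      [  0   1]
Each vertex is the intersection of two constraint boundaries that also satisfies all remaining constraints:
  x_1 = 0 and x_2 = 0 → (0, 0)
  2x_1 + 2x_2 = 19 and x_2 = 0 → (9.5, 0)
  2x_1 + 2x_2 = 19 and x_1 = 0 → (0, 9.5)

Evaluating z = -6x_1 + 3x_2 at each vertex:
  (0, 0): z = 0
  (9.5, 0): z = -57
  (0, 9.5): z = 28.5

The minimum is at (9.5, 0) with z = -57.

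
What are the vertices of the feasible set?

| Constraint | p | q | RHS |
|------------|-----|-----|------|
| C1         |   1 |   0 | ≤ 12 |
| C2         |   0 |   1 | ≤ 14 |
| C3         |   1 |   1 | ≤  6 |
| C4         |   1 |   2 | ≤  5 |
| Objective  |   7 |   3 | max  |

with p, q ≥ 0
Each vertex is the intersection of two constraint boundaries that also satisfies all remaining constraints:
  p = 0 and q = 0 → (0, 0)
  p + 2q = 5 and q = 0 → (5, 0)
  p + 2q = 5 and p = 0 → (0, 2.5)

Vertices: (0, 0), (5, 0), (0, 2.5)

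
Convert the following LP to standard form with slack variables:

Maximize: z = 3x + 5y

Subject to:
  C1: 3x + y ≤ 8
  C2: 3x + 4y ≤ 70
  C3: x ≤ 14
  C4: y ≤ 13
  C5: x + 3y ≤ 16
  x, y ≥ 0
max z = 3x + 5y

s.t.
  3x + y + s1 = 8
  3x + 4y + s2 = 70
  x + s3 = 14
  y + s4 = 13
  x + 3y + s5 = 16
  x, y, s1, s2, s3, s4, s5 ≥ 0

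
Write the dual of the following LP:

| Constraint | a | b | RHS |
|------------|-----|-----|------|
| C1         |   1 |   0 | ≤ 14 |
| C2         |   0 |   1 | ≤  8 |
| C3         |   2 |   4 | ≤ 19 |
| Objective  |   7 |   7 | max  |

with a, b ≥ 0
Minimize: z = 14y1 + 8y2 + 19y3

Subject to:
  C1: -y1 - 2y3 ≤ -7
  C2: -y2 - 4y3 ≤ -7
  y1, y2, y3 ≥ 0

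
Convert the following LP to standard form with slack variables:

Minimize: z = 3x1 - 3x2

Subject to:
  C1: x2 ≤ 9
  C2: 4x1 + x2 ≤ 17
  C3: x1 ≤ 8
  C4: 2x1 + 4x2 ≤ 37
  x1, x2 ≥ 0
min z = 3x1 - 3x2

s.t.
  x2 + s1 = 9
  4x1 + x2 + s2 = 17
  x1 + s3 = 8
  2x1 + 4x2 + s4 = 37
  x1, x2, s1, s2, s3, s4 ≥ 0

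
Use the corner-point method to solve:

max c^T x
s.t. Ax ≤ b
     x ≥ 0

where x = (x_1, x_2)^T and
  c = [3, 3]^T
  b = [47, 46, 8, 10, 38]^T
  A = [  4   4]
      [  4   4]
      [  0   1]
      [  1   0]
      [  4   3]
Each vertex is the intersection of two constraint boundaries that also satisfies all remaining constraints:
  x_1 = 0 and x_2 = 0 → (0, 0)
  4x_1 + 3x_2 = 38 and x_2 = 0 → (9.5, 0)
  4x_1 + 4x_2 = 46 and x_2 = 8 → (3.5, 8)
  x_2 = 8 and x_1 = 0 → (0, 8)

Evaluating z = 3x_1 + 3x_2 at each vertex:
  (0, 0): z = 0
  (9.5, 0): z = 28.5
  (3.5, 8): z = 34.5
  (0, 8): z = 24

The maximum is at (3.5, 8) with z = 34.5.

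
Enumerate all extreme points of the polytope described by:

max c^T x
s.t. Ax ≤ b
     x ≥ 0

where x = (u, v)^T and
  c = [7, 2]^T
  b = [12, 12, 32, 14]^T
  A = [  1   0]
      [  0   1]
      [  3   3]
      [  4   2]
Each vertex is the intersection of two constraint boundaries that also satisfies all remaining constraints:
  u = 0 and v = 0 → (0, 0)
  4u + 2v = 14 and v = 0 → (3.5, 0)
  4u + 2v = 14 and u = 0 → (0, 7)

Vertices: (0, 0), (3.5, 0), (0, 7)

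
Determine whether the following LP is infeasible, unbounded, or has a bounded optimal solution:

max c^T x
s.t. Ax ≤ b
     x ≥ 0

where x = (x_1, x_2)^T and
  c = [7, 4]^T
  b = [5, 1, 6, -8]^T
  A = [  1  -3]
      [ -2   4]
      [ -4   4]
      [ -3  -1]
Feasible point: (3, 0) satisfies every constraint, so the LP is feasible.
Direction d = (3, 1): for each constraint row a, a·d ≤ 0 —
  (1)(3) + (-3)(1) = 0 ≤ 0
  (-2)(3) + (4)(1) = -2 ≤ 0
  (-4)(3) + (4)(1) = -8 ≤ 0
  (-3)(3) + (-1)(1) = -10 ≤ 0
and d ≥ 0, so (3, 0) + t·d stays feasible for every t ≥ 0. Along this ray z = 7x_1 + 4x_2 changes by 25 per unit t, so z → +∞.

Unbounded — the objective can increase without bound over the feasible region.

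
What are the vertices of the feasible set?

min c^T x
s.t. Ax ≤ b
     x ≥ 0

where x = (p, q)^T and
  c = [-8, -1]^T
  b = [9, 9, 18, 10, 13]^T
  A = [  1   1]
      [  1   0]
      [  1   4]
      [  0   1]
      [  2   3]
Each vertex is the intersection of two constraint boundaries that also satisfies all remaining constraints:
  p = 0 and q = 0 → (0, 0)
  2p + 3q = 13 and q = 0 → (6.5, 0)
  2p + 3q = 13 and p = 0 → (0, 4.333)

Vertices: (0, 0), (6.5, 0), (0, 4.333)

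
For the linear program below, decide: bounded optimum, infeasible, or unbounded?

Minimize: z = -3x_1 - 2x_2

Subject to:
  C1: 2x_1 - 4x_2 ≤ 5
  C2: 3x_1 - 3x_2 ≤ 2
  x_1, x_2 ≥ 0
Feasible point: (0, 0) satisfies every constraint, so the LP is feasible.
Direction d = (0, 1): for each constraint row a, a·d ≤ 0 —
  (2)(0) + (-4)(1) = -4 ≤ 0
  (3)(0) + (-3)(1) = -3 ≤ 0
and d ≥ 0, so (0, 0) + t·d stays feasible for every t ≥ 0. Along this ray z = -3x_1 - 2x_2 changes by -2 per unit t, so z → −∞.

Unbounded — the objective can decrease without bound over the feasible region.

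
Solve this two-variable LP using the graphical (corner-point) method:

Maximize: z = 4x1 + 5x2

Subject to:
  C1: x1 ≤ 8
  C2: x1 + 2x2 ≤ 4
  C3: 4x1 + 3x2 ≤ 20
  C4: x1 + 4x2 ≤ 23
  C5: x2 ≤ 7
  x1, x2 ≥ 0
Each vertex is the intersection of two constraint boundaries that also satisfies all remaining constraints:
  x1 = 0 and x2 = 0 → (0, 0)
  x1 + 2x2 = 4 and x2 = 0 → (4, 0)
  x1 + 2x2 = 4 and x1 = 0 → (0, 2)

Evaluating z = 4x1 + 5x2 at each vertex:
  (0, 0): z = 0
  (4, 0): z = 16
  (0, 2): z = 10

The maximum is at (4, 0) with z = 16.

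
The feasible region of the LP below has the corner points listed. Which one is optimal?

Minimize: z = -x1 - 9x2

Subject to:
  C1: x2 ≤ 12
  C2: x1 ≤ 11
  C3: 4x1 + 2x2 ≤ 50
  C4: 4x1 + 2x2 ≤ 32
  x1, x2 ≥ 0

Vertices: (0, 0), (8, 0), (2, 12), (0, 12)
Evaluating z = -x1 - 9x2 at each vertex:
  (0, 0): z = 0
  (8, 0): z = -8
  (2, 12): z = -110
  (0, 12): z = -108

The smallest value is z = -110, attained at (2, 12).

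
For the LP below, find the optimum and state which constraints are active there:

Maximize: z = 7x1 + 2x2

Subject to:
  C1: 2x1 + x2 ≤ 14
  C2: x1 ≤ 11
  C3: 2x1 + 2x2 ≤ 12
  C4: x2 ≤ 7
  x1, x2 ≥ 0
Optimal: x1 = 6, x2 = 0
Slack at optimum:
  C1: slack = 2
  C2: slack = 5
  C3: slack = 0 (binding)
  C4: slack = 7
  x1 ≥ 0: x1 = 6
  x2 ≥ 0: x2 = 0 (binding)
Binding constraints: C3, x2 ≥ 0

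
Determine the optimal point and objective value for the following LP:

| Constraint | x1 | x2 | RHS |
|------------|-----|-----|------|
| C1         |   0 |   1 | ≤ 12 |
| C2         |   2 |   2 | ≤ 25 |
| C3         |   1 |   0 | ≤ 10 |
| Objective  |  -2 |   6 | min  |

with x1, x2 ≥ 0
x1 = 10, x2 = 0, z = -20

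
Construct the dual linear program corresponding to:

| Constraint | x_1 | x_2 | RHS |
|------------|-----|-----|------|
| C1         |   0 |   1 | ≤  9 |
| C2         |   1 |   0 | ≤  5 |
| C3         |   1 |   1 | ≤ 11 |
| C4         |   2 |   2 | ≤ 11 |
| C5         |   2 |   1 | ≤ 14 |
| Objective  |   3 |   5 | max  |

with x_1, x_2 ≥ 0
Minimize: z = 9y1 + 5y2 + 11y3 + 11y4 + 14y5

Subject to:
  C1: -y2 - y3 - 2y4 - 2y5 ≤ -3
  C2: -y1 - y3 - 2y4 - y5 ≤ -5
  y1, y2, y3, y4, y5 ≥ 0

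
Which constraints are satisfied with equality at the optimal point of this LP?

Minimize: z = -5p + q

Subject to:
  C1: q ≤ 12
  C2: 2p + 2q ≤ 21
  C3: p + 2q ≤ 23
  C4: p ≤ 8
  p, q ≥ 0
Optimal: p = 8, q = 0
Slack at optimum:
  C1: slack = 12
  C2: slack = 5
  C3: slack = 15
  C4: slack = 0 (binding)
  p ≥ 0: p = 8
  q ≥ 0: q = 0 (binding)
Binding constraints: C4, q ≥ 0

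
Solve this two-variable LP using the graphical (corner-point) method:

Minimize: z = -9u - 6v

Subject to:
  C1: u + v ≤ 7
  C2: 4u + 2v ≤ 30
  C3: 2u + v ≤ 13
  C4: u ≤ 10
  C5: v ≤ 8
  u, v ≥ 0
Each vertex is the intersection of two constraint boundaries that also satisfies all remaining constraints:
  u = 0 and v = 0 → (0, 0)
  2u + v = 13 and v = 0 → (6.5, 0)
  u + v = 7 and 2u + v = 13 → (6, 1)
  u + v = 7 and u = 0 → (0, 7)

Evaluating z = -9u - 6v at each vertex:
  (0, 0): z = 0
  (6.5, 0): z = -58.5
  (6, 1): z = -60
  (0, 7): z = -42

The minimum is at (6, 1) with z = -60.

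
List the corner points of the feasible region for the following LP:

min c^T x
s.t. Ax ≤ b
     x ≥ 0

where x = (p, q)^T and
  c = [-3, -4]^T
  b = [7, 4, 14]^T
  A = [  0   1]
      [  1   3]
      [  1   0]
Each vertex is the intersection of two constraint boundaries that also satisfies all remaining constraints:
  p = 0 and q = 0 → (0, 0)
  p + 3q = 4 and q = 0 → (4, 0)
  p + 3q = 4 and p = 0 → (0, 1.333)

Vertices: (0, 0), (4, 0), (0, 1.333)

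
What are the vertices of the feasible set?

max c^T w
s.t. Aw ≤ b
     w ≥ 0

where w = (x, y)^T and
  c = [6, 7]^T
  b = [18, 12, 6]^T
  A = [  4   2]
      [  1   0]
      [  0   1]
Each vertex is the intersection of two constraint boundaries that also satisfies all remaining constraints:
  x = 0 and y = 0 → (0, 0)
  4x + 2y = 18 and y = 0 → (4.5, 0)
  4x + 2y = 18 and y = 6 → (1.5, 6)
  y = 6 and x = 0 → (0, 6)

Vertices: (0, 0), (4.5, 0), (1.5, 6), (0, 6)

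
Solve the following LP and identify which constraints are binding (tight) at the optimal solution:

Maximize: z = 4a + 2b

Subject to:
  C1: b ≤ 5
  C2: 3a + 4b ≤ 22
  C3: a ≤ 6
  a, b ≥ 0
Optimal: a = 6, b = 1
Binding: C2, C3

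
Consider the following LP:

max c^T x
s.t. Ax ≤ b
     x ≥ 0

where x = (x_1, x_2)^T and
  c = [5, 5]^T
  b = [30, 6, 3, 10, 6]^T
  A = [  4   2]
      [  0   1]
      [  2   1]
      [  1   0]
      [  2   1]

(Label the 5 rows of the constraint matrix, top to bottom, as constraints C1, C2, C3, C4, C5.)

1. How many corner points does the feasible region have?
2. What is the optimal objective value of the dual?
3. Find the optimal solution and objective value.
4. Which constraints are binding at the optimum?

1. 3
2. 15 (by strong duality, equal to the primal optimum)
3. x_1 = 0, x_2 = 3, z = 15
4. C3, x_1 ≥ 0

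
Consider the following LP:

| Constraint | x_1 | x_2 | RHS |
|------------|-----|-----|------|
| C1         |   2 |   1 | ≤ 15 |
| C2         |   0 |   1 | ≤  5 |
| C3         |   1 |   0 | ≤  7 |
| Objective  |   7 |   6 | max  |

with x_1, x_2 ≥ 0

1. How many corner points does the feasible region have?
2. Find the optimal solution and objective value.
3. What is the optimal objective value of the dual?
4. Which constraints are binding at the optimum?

1. 5
2. x_1 = 5, x_2 = 5, z = 65
3. 65 (by strong duality, equal to the primal optimum)
4. C1, C2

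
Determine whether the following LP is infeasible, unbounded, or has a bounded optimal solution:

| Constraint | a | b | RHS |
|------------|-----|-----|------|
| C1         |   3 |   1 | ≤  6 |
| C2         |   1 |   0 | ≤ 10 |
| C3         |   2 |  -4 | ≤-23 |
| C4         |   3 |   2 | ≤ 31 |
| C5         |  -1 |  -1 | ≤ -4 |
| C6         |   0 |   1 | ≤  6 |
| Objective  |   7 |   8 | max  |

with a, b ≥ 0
The point (0, 6) satisfies every constraint, so the LP is feasible; the constraints give a ≤ 10 and b ≤ 6, which with a, b ≥ 0 keep the feasible region inside a bounded box. A feasible, bounded LP attains a finite optimum at a vertex.

Bounded optimum: z* = 48 at (0, 6).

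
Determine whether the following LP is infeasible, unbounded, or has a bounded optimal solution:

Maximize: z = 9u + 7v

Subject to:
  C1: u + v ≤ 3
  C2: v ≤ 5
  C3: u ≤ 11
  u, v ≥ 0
The point (3, 0) satisfies every constraint, so the LP is feasible; the constraints give u ≤ 11 and v ≤ 5, which with u, v ≥ 0 keep the feasible region inside a bounded box. A feasible, bounded LP attains a finite optimum at a vertex.

Bounded optimum: z* = 27 at (3, 0).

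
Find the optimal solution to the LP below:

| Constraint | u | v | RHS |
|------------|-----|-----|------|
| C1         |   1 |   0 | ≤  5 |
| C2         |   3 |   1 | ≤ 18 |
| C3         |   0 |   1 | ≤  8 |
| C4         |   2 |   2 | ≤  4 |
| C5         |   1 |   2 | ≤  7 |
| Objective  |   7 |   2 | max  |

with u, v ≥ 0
u = 2, v = 0, z = 14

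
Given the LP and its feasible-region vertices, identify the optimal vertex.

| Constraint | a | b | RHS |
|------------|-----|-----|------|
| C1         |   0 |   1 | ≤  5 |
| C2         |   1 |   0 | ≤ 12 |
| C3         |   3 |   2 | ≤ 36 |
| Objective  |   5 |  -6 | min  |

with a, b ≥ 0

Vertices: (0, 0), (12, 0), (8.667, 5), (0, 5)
Evaluating z = 5a - 6b at each vertex:
  (0, 0): z = 0
  (12, 0): z = 60
  (8.667, 5): z = 13.33
  (0, 5): z = -30

The smallest value is z = -30, attained at (0, 5).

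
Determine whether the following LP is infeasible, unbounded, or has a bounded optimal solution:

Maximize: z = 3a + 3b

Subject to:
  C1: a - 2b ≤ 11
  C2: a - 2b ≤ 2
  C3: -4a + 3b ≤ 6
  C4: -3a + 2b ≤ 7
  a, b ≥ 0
Feasible point: (0, 0) satisfies every constraint, so the LP is feasible.
Direction d = (1, 1): for each constraint row a, a·d ≤ 0 —
  (1)(1) + (-2)(1) = -1 ≤ 0
  (1)(1) + (-2)(1) = -1 ≤ 0
  (-4)(1) + (3)(1) = -1 ≤ 0
  (-3)(1) + (2)(1) = -1 ≤ 0
and d ≥ 0, so (0, 0) + t·d stays feasible for every t ≥ 0. Along this ray z = 3a + 3b changes by 6 per unit t, so z → +∞.

Unbounded: there is a feasible ray along which z → +∞.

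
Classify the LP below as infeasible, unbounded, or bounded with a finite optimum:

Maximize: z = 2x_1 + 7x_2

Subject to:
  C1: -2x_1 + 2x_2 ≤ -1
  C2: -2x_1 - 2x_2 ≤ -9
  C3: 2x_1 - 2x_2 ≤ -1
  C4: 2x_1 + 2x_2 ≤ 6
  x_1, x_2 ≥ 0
C3 requires 2x_1 - 2x_2 ≤ -1, while C1 (-2x_1 + 2x_2 ≤ -1) is equivalent to 2x_1 - 2x_2 ≥ 1. Together they would need 1 ≤ 2x_1 - 2x_2 ≤ -1, which is impossible since 1 > -1. No point satisfies all constraints.

The feasible region is empty; the LP is infeasible.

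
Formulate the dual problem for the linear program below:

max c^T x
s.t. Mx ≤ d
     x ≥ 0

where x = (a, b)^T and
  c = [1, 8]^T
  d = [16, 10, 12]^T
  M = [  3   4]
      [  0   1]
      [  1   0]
Minimize: z = 16y1 + 10y2 + 12y3

Subject to:
  C1: -3y1 - y3 ≤ -1
  C2: -4y1 - y2 ≤ -8
  y1, y2, y3 ≥ 0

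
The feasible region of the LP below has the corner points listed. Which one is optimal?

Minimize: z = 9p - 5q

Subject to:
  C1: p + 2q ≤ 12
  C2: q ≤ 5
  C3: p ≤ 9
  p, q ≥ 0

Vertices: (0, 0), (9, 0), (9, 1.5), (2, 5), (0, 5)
Evaluating z = 9p - 5q at each vertex:
  (0, 0): z = 0
  (9, 0): z = 81
  (9, 1.5): z = 73.5
  (2, 5): z = -7
  (0, 5): z = -25

The smallest value is z = -25, attained at (0, 5).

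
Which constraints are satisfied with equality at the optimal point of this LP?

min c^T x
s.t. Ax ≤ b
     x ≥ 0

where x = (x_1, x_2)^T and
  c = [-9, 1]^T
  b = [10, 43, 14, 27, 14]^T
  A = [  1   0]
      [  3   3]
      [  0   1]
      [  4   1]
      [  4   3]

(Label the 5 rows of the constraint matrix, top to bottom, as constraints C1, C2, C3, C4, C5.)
Optimal: x_1 = 3.5, x_2 = 0
Slack at optimum:
  C1: slack = 6.5
  C2: slack = 32.5
  C3: slack = 14
  C4: slack = 13
  C5: slack = 0 (binding)
  x_1 ≥ 0: x_1 = 3.5
  x_2 ≥ 0: x_2 = 0 (binding)
Binding constraints: C5, x_2 ≥ 0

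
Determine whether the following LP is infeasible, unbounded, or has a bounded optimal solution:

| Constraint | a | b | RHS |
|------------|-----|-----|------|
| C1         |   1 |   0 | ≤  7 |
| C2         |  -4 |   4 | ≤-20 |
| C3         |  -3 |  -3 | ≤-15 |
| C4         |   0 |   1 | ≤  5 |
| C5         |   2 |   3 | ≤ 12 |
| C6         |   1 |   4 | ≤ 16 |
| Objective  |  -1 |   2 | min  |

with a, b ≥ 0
The point (6, 0) satisfies every constraint, so the LP is feasible; the constraints give a ≤ 7 and b ≤ 5, which with a, b ≥ 0 keep the feasible region inside a bounded box. A feasible, bounded LP attains a finite optimum at a vertex.

Evaluating z = -a + 2b at each vertex:
  (5, 0): z = -5
  (6, 0): z = -6
  (5.4, 0.4): z = -4.6

The LP has an optimal solution: (6, 0) with z = -6.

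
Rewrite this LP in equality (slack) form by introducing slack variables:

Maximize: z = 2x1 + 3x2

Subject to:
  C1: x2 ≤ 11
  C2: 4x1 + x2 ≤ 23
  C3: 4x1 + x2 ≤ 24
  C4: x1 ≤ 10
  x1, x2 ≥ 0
max z = 2x1 + 3x2

s.t.
  x2 + s1 = 11
  4x1 + x2 + s2 = 23
  4x1 + x2 + s3 = 24
  x1 + s4 = 10
  x1, x2, s1, s2, s3, s4 ≥ 0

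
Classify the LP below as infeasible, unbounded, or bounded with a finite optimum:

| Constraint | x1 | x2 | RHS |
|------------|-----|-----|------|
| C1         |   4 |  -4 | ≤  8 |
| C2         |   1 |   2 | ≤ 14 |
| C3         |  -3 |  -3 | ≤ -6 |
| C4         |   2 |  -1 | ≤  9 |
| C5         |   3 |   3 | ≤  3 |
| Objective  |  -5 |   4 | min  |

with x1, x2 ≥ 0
C5 requires 3x1 + 3x2 ≤ 3, while C3 (-3x1 - 3x2 ≤ -6) is equivalent to 3x1 + 3x2 ≥ 6. Together they would need 6 ≤ 3x1 + 3x2 ≤ 3, which is impossible since 6 > 3. No point satisfies all constraints.

Infeasible: no point satisfies all constraints simultaneously.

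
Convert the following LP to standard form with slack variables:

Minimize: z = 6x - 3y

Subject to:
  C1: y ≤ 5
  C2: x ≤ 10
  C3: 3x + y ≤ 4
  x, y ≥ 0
min z = 6x - 3y

s.t.
  y + s1 = 5
  x + s2 = 10
  3x + y + s3 = 4
  x, y, s1, s2, s3 ≥ 0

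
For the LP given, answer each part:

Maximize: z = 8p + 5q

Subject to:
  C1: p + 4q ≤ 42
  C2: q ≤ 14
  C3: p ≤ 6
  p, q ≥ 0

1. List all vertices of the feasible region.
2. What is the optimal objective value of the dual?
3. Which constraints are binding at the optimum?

1. (0, 0), (6, 0), (6, 9), (0, 10.5)
2. 93 (by strong duality, equal to the primal optimum)
3. C1, C3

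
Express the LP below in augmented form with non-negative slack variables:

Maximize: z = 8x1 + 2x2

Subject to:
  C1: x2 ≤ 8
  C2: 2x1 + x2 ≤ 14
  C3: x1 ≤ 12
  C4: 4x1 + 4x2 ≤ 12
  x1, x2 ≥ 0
max z = 8x1 + 2x2

s.t.
  x2 + s1 = 8
  2x1 + x2 + s2 = 14
  x1 + s3 = 12
  4x1 + 4x2 + s4 = 12
  x1, x2, s1, s2, s3, s4 ≥ 0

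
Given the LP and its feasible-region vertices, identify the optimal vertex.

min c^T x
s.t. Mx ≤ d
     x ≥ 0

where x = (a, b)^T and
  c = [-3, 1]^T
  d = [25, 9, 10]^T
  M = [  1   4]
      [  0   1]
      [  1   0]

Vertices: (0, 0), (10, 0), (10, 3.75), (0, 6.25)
(10, 0) with z = -30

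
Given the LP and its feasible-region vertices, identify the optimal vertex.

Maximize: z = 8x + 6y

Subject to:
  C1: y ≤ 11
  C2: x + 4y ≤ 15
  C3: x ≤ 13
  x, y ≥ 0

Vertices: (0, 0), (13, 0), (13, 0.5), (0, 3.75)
(13, 0.5) with z = 107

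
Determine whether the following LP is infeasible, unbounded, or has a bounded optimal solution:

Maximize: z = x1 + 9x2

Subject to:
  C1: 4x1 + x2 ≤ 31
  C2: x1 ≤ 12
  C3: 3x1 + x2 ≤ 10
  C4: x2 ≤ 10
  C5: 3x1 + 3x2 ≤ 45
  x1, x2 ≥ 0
The point (0, 10) satisfies every constraint, so the LP is feasible; the constraints give x1 ≤ 12 and x2 ≤ 10, which with x1, x2 ≥ 0 keep the feasible region inside a bounded box. A feasible, bounded LP attains a finite optimum at a vertex.

Bounded optimum: z* = 90 at (0, 10).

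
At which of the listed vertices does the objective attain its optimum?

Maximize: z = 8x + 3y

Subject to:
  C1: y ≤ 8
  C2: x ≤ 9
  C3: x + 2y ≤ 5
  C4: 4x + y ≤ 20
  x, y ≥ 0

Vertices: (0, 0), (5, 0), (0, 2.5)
(5, 0) with z = 40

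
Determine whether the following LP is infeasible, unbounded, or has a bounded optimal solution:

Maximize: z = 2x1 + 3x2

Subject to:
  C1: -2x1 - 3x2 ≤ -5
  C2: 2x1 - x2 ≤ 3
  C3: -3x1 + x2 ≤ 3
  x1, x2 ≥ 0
Feasible point: (0, 2) satisfies every constraint, so the LP is feasible.
Direction d = (1, 2): for each constraint row a, a·d ≤ 0 —
  (-2)(1) + (-3)(2) = -8 ≤ 0
  (2)(1) + (-1)(2) = 0 ≤ 0
  (-3)(1) + (1)(2) = -1 ≤ 0
and d ≥ 0, so (0, 2) + t·d stays feasible for every t ≥ 0. Along this ray z = 2x1 + 3x2 changes by 8 per unit t, so z → +∞.

Unbounded: there is a feasible ray along which z → +∞.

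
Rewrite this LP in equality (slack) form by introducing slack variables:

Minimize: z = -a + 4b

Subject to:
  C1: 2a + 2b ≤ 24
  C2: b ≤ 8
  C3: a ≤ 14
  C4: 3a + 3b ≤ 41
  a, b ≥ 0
min z = -a + 4b

s.t.
  2a + 2b + s1 = 24
  b + s2 = 8
  a + s3 = 14
  3a + 3b + s4 = 41
  a, b, s1, s2, s3, s4 ≥ 0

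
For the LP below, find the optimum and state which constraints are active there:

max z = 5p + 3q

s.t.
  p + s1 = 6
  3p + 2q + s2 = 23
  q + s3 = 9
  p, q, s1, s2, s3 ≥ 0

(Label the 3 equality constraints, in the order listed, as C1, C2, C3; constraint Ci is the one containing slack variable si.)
Optimal: p = 6, q = 2.5
Slack at optimum:
  C1: slack = 0 (binding)
  C2: slack = 0 (binding)
  C3: slack = 6.5
  p ≥ 0: p = 6
  q ≥ 0: q = 2.5
Binding constraints: C1, C2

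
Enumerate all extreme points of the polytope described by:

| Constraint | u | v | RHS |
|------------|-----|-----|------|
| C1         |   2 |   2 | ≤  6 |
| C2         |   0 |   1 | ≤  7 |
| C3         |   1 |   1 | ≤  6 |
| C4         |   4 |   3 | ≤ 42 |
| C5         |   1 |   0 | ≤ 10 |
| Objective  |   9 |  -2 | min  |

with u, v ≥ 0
Each vertex is the intersection of two constraint boundaries that also satisfies all remaining constraints:
  u = 0 and v = 0 → (0, 0)
  2u + 2v = 6 and v = 0 → (3, 0)
  2u + 2v = 6 and u = 0 → (0, 3)

Vertices: (0, 0), (3, 0), (0, 3)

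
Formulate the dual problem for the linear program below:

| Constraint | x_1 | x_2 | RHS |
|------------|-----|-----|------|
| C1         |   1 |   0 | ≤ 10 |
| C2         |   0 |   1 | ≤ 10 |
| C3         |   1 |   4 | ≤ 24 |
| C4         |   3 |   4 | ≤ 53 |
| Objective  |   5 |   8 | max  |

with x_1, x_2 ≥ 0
Minimize: z = 10y1 + 10y2 + 24y3 + 53y4

Subject to:
  C1: -y1 - y3 - 3y4 ≤ -5
  C2: -y2 - 4y3 - 4y4 ≤ -8
  y1, y2, y3, y4 ≥ 0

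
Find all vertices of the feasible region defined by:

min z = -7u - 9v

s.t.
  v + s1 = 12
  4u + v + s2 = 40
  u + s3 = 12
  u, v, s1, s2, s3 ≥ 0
Each vertex is the intersection of two constraint boundaries that also satisfies all remaining constraints:
  u = 0 and v = 0 → (0, 0)
  4u + v = 40 and v = 0 → (10, 0)
  v = 12 and 4u + v = 40 → (7, 12)
  v = 12 and u = 0 → (0, 12)

Vertices: (0, 0), (10, 0), (7, 12), (0, 12)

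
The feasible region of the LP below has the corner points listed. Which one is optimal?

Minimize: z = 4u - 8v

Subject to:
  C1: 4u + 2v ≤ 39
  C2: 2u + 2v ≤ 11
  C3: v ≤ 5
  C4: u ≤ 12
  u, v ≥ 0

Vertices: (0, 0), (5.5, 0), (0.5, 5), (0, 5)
Evaluating z = 4u - 8v at each vertex:
  (0, 0): z = 0
  (5.5, 0): z = 22
  (0.5, 5): z = -38
  (0, 5): z = -40

The smallest value is z = -40, attained at (0, 5).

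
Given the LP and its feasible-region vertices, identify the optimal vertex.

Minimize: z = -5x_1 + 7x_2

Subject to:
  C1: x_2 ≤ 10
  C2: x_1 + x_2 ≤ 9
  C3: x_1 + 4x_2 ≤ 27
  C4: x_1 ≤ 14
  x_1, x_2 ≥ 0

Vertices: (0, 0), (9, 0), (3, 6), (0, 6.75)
(9, 0) with z = -45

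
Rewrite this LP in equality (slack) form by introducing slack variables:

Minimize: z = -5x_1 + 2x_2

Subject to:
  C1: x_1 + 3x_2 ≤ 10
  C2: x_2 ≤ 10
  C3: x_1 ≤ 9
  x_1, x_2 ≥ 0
min z = -5x_1 + 2x_2

s.t.
  x_1 + 3x_2 + s1 = 10
  x_2 + s2 = 10
  x_1 + s3 = 9
  x_1, x_2, s1, s2, s3 ≥ 0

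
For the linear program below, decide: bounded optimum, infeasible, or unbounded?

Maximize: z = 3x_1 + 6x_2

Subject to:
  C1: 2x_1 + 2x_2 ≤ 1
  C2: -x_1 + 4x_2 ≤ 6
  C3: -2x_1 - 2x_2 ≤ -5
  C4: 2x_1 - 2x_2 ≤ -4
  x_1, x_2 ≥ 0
C1 requires 2x_1 + 2x_2 ≤ 1, while C3 (-2x_1 - 2x_2 ≤ -5) is equivalent to 2x_1 + 2x_2 ≥ 5. Together they would need 5 ≤ 2x_1 + 2x_2 ≤ 1, which is impossible since 5 > 1. No point satisfies all constraints.

Infeasible: no point satisfies all constraints simultaneously.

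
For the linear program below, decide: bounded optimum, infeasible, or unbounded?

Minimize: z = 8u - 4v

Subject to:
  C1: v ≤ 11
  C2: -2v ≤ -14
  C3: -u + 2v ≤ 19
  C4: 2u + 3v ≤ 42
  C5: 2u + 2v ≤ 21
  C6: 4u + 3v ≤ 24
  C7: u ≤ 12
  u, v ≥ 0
The point (0, 8) satisfies every constraint, so the LP is feasible; the constraints give u ≤ 12 and v ≤ 11, which with u, v ≥ 0 keep the feasible region inside a bounded box. A feasible, bounded LP attains a finite optimum at a vertex.

The LP has an optimal solution: (0, 8) with z = -32.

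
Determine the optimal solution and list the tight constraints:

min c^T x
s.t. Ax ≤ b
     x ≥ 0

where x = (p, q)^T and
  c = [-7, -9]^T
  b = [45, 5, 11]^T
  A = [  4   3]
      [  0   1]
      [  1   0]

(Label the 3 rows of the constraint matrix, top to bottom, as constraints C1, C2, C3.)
Optimal: p = 7.5, q = 5
Slack at optimum:
  C1: slack = 0 (binding)
  C2: slack = 0 (binding)
  C3: slack = 3.5
  p ≥ 0: p = 7.5
  q ≥ 0: q = 5
Binding constraints: C1, C2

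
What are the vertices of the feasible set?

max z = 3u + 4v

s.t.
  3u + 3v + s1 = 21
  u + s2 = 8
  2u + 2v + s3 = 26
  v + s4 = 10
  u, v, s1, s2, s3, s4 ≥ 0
Each vertex is the intersection of two constraint boundaries that also satisfies all remaining constraints:
  u = 0 and v = 0 → (0, 0)
  3u + 3v = 21 and v = 0 → (7, 0)
  3u + 3v = 21 and u = 0 → (0, 7)

Vertices: (0, 0), (7, 0), (0, 7)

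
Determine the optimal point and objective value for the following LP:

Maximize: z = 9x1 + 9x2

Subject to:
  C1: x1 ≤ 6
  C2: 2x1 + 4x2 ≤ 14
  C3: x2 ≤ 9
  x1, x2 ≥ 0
Each vertex is the intersection of two constraint boundaries that also satisfies all remaining constraints:
  x1 = 0 and x2 = 0 → (0, 0)
  x1 = 6 and x2 = 0 → (6, 0)
  x1 = 6 and 2x1 + 4x2 = 14 → (6, 0.5)
  2x1 + 4x2 = 14 and x1 = 0 → (0, 3.5)

Evaluating z = 9x1 + 9x2 at each vertex:
  (0, 0): z = 0
  (6, 0): z = 54
  (6, 0.5): z = 58.5
  (0, 3.5): z = 31.5

The maximum is at (6, 0.5) with z = 58.5.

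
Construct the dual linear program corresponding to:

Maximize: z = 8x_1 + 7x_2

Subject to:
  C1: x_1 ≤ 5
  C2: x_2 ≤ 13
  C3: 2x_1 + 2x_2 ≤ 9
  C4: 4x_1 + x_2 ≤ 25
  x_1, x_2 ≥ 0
Minimize: z = 5y1 + 13y2 + 9y3 + 25y4

Subject to:
  C1: -y1 - 2y3 - 4y4 ≤ -8
  C2: -y2 - 2y3 - y4 ≤ -7
  y1, y2, y3, y4 ≥ 0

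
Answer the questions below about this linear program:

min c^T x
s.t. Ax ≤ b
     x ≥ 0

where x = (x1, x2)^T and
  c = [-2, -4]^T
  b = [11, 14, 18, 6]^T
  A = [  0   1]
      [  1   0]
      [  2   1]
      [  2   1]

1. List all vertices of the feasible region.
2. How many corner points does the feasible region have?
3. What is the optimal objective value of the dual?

1. (0, 0), (3, 0), (0, 6)
2. 3
3. -24 (by strong duality, equal to the primal optimum)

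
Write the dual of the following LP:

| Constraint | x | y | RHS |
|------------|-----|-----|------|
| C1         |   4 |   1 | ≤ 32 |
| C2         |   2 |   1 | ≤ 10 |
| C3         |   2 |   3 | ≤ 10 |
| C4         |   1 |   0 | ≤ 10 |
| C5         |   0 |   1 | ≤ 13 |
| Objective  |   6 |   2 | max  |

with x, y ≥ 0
Minimize: z = 32y1 + 10y2 + 10y3 + 10y4 + 13y5

Subject to:
  C1: -4y1 - 2y2 - 2y3 - y4 ≤ -6
  C2: -y1 - y2 - 3y3 - y5 ≤ -2
  y1, y2, y3, y4, y5 ≥ 0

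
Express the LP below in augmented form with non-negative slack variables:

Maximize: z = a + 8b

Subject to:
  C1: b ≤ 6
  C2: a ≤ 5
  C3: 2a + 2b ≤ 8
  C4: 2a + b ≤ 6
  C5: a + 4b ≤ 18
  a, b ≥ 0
max z = a + 8b

s.t.
  b + s1 = 6
  a + s2 = 5
  2a + 2b + s3 = 8
  2a + b + s4 = 6
  a + 4b + s5 = 18
  a, b, s1, s2, s3, s4, s5 ≥ 0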